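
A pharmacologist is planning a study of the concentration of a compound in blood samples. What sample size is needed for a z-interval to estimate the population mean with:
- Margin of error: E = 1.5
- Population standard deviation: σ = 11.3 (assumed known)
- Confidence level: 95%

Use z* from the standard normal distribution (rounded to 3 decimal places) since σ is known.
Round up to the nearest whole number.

Using z* since population σ is known (z-interval formula).

For 95% confidence, z* = 1.96 (from standard normal table)

Sample size formula for z-interval: n = (z*σ/E)²

n = (1.96 × 11.3 / 1.5)²
  = (14.765333)²
  = 218.0151

Round up to the nearest whole number: n = 219

219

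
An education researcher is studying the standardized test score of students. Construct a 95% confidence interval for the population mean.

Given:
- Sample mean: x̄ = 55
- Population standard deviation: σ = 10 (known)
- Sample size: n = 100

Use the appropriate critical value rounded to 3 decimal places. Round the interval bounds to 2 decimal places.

The population standard deviation σ is known, so use a z-interval (standard normal critical value).

For 95% confidence, z* = 1.96 (from standard normal table)

Standard error: SE = σ/√n = 10/√100 = 1.000000

Margin of error: E = z* × SE = 1.96 × 1.000000 = 1.9600

Z-interval: x̄ ± E = 55 ± 1.9600 = (53.0400, 56.9600)

Rounded to 2 decimal places:

(53.04, 56.96)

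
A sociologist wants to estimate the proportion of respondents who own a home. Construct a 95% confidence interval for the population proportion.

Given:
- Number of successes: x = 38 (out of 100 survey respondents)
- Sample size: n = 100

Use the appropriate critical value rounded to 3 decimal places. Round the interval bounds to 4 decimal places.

Sample proportion: p̂ = 38/100 = 0.380000

Check conditions for normal approximation:
  np̂ = 38 ≥ 10 ✓
  n(1-p̂) = 62 ≥ 10 ✓

The sample is large enough, so use a z-interval (normal approximation) for the proportion.

For 95% confidence, z* = 1.96 (from standard normal table)

Standard error: SE = √(p̂(1-p̂)/n) = √(0.380000×0.620000/100) = 0.04853864

Margin of error: E = z* × SE = 1.96 × 0.04853864 = 0.095136

Z-interval: p̂ ± E = 0.380000 ± 0.095136 = (0.284864, 0.475136)

Rounded to 4 decimal places:

(0.2849, 0.4751)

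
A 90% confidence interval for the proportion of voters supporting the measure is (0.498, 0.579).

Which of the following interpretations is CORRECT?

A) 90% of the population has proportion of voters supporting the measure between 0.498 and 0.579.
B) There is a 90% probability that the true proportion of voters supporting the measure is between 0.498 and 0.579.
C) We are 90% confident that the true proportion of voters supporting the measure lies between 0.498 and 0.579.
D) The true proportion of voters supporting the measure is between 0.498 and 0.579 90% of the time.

A confidence interval represents our confidence in the procedure, not a probability statement about the parameter.

Key concept: If we repeated this sampling process many times and computed a 90% CI each time, about 90% of those intervals would contain the true population parameter.

For this specific interval (0.498, 0.579):
- Midpoint (point estimate): 0.5385
- Margin of error: 0.0405

The correct interpretation is the one stating confidence that the true parameter lies in the interval — option C.

C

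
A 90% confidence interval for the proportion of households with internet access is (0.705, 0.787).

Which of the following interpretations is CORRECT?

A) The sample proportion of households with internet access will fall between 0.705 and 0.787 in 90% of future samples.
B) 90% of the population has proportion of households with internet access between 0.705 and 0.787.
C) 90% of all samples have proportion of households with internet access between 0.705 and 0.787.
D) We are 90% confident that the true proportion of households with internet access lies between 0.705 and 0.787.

A confidence interval represents our confidence in the procedure, not a probability statement about the parameter.

Key concept: If we repeated this sampling process many times and computed a 90% CI each time, about 90% of those intervals would contain the true population parameter.

For this specific interval (0.705, 0.787):
- Midpoint (point estimate): 0.746
- Margin of error: 0.041

The correct interpretation is the one stating confidence that the true parameter lies in the interval — option D.

D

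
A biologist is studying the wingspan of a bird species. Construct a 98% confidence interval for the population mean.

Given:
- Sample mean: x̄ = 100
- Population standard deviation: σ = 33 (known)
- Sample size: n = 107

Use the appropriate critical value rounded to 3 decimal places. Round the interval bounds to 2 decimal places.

The population standard deviation σ is known, so use a z-interval (standard normal critical value).

For 98% confidence, z* = 2.326 (from standard normal table)

Standard error: SE = σ/√n = 33/√107 = 3.190230

Margin of error: E = z* × SE = 2.326 × 3.190230 = 7.4205

Z-interval: x̄ ± E = 100 ± 7.4205 = (92.5795, 107.4205)

Rounded to 2 decimal places:

(92.58, 107.42)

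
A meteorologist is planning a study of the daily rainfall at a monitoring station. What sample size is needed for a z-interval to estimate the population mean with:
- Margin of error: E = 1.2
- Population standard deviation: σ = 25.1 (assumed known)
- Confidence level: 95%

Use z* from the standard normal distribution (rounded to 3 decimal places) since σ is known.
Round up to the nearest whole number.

Using z* since population σ is known (z-interval formula).

For 95% confidence, z* = 1.96 (from standard normal table)

Sample size formula for z-interval: n = (z*σ/E)²

n = (1.96 × 25.1 / 1.2)²
  = (40.996667)²
  = 1680.7267

Round up to the nearest whole number: n = 1681

1681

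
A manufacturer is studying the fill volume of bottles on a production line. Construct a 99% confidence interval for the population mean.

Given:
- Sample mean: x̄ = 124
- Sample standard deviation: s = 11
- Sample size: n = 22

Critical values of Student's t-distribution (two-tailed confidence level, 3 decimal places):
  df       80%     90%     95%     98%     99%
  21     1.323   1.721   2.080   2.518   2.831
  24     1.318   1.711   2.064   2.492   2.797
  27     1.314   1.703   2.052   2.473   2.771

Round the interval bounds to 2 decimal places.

The population standard deviation σ is unknown (only the sample standard deviation s is given), so use a t-interval with df = n - 1 = 22 - 1 = 21.

For 99% confidence with df = 21, t* = 2.831 (from t-table)

Standard error: SE = s/√n = 11/√22 = 2.345208

Margin of error: E = t* × SE = 2.831 × 2.345208 = 6.6393

T-interval: x̄ ± E = 124 ± 6.6393 = (117.3607, 130.6393)

Rounded to 2 decimal places:

(117.36, 130.64)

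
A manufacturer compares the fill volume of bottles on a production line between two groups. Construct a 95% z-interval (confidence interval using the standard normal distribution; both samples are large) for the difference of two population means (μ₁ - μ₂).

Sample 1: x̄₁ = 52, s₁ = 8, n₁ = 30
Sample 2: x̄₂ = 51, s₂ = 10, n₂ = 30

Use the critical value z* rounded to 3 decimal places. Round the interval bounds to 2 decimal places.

Both samples are large (n₁ = 30 ≥ 30, n₂ = 30 ≥ 30), so a z-interval for the difference of means applies.

Point estimate: x̄₁ - x̄₂ = 52 - 51 = 1

Standard error: SE = √(s₁²/n₁ + s₂²/n₂)
= √(8²/30 + 10²/30)
= √(2.133333 + 3.333333)
= 2.338090

For 95% confidence, z* = 1.96 (from standard normal table)
Margin of error: E = z* × SE = 1.96 × 2.338090 = 4.5827

Z-interval: (x̄₁ - x̄₂) ± E = 1 ± 4.5827 = (-3.5827, 5.5827)

Rounded to 2 decimal places:

(-3.58, 5.58)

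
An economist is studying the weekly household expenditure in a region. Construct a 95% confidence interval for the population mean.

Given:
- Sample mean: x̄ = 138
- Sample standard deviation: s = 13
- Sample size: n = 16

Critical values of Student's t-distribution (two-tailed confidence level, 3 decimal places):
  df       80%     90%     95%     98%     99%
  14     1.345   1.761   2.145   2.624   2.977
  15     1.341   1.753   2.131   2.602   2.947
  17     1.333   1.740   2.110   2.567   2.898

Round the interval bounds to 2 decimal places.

The population standard deviation σ is unknown (only the sample standard deviation s is given), so use a t-interval with df = n - 1 = 16 - 1 = 15.

For 95% confidence with df = 15, t* = 2.131 (from t-table)

Standard error: SE = s/√n = 13/√16 = 3.250000

Margin of error: E = t* × SE = 2.131 × 3.250000 = 6.9257

T-interval: x̄ ± E = 138 ± 6.9257 = (131.0743, 144.9257)

Rounded to 2 decimal places:

(131.07, 144.93)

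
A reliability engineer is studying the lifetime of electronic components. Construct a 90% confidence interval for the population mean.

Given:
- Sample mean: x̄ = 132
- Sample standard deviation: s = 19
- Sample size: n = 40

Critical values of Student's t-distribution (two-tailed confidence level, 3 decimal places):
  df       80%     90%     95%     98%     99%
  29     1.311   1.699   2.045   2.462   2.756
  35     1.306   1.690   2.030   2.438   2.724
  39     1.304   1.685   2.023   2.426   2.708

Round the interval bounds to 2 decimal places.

The population standard deviation σ is unknown (only the sample standard deviation s is given), so use a t-interval with df = n - 1 = 40 - 1 = 39.

For 90% confidence with df = 39, t* = 1.685 (from t-table)

Standard error: SE = s/√n = 19/√40 = 3.004164

Margin of error: E = t* × SE = 1.685 × 3.004164 = 5.0620

T-interval: x̄ ± E = 132 ± 5.0620 = (126.9380, 137.0620)

Rounded to 2 decimal places:

(126.94, 137.06)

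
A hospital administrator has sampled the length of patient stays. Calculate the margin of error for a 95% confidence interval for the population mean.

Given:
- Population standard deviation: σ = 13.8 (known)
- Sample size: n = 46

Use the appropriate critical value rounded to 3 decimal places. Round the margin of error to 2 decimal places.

The population standard deviation σ is known, so use the z-interval margin of error formula.

For 95% confidence, z* = 1.96 (from standard normal table)

Margin of error formula for z-interval: E = z* × σ/√n

E = 1.96 × 13.8/√46
  = 1.96 × 2.034699
  = 3.9880

Rounded to 2 decimal places:

3.99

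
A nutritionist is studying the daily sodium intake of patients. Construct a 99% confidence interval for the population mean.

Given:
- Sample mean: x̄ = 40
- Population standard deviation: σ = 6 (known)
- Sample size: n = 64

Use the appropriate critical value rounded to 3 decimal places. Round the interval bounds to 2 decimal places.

The population standard deviation σ is known, so use a z-interval (standard normal critical value).

For 99% confidence, z* = 2.576 (from standard normal table)

Standard error: SE = σ/√n = 6/√64 = 0.750000

Margin of error: E = z* × SE = 2.576 × 0.750000 = 1.9320

Z-interval: x̄ ± E = 40 ± 1.9320 = (38.0680, 41.9320)

Rounded to 2 decimal places:

(38.07, 41.93)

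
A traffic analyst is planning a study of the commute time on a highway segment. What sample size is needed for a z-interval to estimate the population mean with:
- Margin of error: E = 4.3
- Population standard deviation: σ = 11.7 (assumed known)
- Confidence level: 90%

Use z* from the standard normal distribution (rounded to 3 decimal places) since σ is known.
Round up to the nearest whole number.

Using z* since population σ is known (z-interval formula).

For 90% confidence, z* = 1.645 (from standard normal table)

Sample size formula for z-interval: n = (z*σ/E)²

n = (1.645 × 11.7 / 4.3)²
  = (4.475930)²
  = 20.0340

Round up to the nearest whole number: n = 21

21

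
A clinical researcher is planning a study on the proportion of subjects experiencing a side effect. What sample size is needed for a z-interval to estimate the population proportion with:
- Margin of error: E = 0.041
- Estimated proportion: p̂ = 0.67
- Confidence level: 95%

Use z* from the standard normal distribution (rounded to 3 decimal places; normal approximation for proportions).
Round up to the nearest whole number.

Using z* for proportion z-interval (normal approximation).

For 95% confidence, z* = 1.96 (from standard normal table)

Sample size formula for proportion z-interval: n = z*²p̂(1-p̂)/E²

n = 1.96² × 0.67 × 0.33 / 0.041²
  = 3.8416 × 0.2211 / 0.001681
  = 505.2812

Round up to the nearest whole number: n = 506

506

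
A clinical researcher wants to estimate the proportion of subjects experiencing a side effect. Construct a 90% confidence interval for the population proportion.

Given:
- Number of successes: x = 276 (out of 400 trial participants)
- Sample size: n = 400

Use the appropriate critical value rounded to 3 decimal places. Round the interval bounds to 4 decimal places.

Sample proportion: p̂ = 276/400 = 0.690000

Check conditions for normal approximation:
  np̂ = 276 ≥ 10 ✓
  n(1-p̂) = 124 ≥ 10 ✓

The sample is large enough, so use a z-interval (normal approximation) for the proportion.

For 90% confidence, z* = 1.645 (from standard normal table)

Standard error: SE = √(p̂(1-p̂)/n) = √(0.690000×0.310000/400) = 0.02312466

Margin of error: E = z* × SE = 1.645 × 0.02312466 = 0.038040

Z-interval: p̂ ± E = 0.690000 ± 0.038040 = (0.651960, 0.728040)

Rounded to 4 decimal places:

(0.6520, 0.7280)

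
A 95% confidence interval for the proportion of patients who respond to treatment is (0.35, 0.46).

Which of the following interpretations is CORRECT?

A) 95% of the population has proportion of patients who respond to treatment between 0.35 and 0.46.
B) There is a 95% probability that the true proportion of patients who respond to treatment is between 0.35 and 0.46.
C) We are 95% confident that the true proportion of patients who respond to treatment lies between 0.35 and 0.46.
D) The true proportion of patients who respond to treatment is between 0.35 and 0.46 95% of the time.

A confidence interval represents our confidence in the procedure, not a probability statement about the parameter.

Key concept: If we repeated this sampling process many times and computed a 95% CI each time, about 95% of those intervals would contain the true population parameter.

For this specific interval (0.35, 0.46):
- Midpoint (point estimate): 0.405
- Margin of error: 0.055

The correct interpretation is the one stating confidence that the true parameter lies in the interval — option C.

C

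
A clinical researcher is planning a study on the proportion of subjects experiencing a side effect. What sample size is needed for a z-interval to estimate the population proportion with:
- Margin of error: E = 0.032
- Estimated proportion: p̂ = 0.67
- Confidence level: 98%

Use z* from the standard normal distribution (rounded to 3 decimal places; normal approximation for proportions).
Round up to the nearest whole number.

Using z* for proportion z-interval (normal approximation).

For 98% confidence, z* = 2.326 (from standard normal table)

Sample size formula for proportion z-interval: n = z*²p̂(1-p̂)/E²

n = 2.326² × 0.67 × 0.33 / 0.032²
  = 5.410276 × 0.2211 / 0.001024
  = 1168.1758

Round up to the nearest whole number: n = 1169

1169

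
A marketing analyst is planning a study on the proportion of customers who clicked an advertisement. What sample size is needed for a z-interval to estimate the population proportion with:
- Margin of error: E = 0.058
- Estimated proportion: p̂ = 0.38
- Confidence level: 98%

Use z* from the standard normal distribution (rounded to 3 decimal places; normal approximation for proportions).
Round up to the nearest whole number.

Using z* for proportion z-interval (normal approximation).

For 98% confidence, z* = 2.326 (from standard normal table)

Sample size formula for proportion z-interval: n = z*²p̂(1-p̂)/E²

n = 2.326² × 0.38 × 0.62 / 0.058²
  = 5.410276 × 0.2356 / 0.003364
  = 378.9123

Round up to the nearest whole number: n = 379

379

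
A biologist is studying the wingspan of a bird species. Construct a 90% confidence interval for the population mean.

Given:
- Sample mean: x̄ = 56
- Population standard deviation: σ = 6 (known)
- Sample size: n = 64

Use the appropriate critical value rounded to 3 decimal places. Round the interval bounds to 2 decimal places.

The population standard deviation σ is known, so use a z-interval (standard normal critical value).

For 90% confidence, z* = 1.645 (from standard normal table)

Standard error: SE = σ/√n = 6/√64 = 0.750000

Margin of error: E = z* × SE = 1.645 × 0.750000 = 1.2338

Z-interval: x̄ ± E = 56 ± 1.2338 = (54.7662, 57.2338)

Rounded to 2 decimal places:

(54.77, 57.23)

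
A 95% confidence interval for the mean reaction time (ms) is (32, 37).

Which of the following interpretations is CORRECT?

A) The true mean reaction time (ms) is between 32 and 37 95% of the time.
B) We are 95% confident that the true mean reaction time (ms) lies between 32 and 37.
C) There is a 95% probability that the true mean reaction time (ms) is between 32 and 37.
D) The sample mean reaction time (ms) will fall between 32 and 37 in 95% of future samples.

A confidence interval represents our confidence in the procedure, not a probability statement about the parameter.

Key concept: If we repeated this sampling process many times and computed a 95% CI each time, about 95% of those intervals would contain the true population parameter.

For this specific interval (32, 37):
- Midpoint (point estimate): 34.5
- Margin of error: 2.5

The correct interpretation is the one stating confidence that the true parameter lies in the interval — option B.

B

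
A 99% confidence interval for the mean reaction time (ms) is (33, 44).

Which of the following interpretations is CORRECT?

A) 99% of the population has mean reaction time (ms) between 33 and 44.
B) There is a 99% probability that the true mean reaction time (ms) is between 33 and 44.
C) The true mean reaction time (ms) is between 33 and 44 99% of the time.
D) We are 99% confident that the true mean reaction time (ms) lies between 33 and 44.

A confidence interval represents our confidence in the procedure, not a probability statement about the parameter.

Key concept: If we repeated this sampling process many times and computed a 99% CI each time, about 99% of those intervals would contain the true population parameter.

For this specific interval (33, 44):
- Midpoint (point estimate): 38.5
- Margin of error: 5.5

The correct interpretation is the one stating confidence that the true parameter lies in the interval — option D.

D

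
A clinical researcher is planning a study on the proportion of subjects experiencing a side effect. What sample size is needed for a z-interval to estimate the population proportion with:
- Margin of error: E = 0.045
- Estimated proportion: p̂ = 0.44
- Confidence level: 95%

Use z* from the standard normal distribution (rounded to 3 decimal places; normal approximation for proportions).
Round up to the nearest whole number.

Using z* for proportion z-interval (normal approximation).

For 95% confidence, z* = 1.96 (from standard normal table)

Sample size formula for proportion z-interval: n = z*²p̂(1-p̂)/E²

n = 1.96² × 0.44 × 0.56 / 0.045²
  = 3.8416 × 0.2464 / 0.002025
  = 467.4421

Round up to the nearest whole number: n = 468

468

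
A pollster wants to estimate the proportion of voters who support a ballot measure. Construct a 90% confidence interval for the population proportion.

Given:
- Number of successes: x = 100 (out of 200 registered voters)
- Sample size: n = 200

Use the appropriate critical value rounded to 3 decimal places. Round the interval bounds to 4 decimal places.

Sample proportion: p̂ = 100/200 = 0.500000

Check conditions for normal approximation:
  np̂ = 100 ≥ 10 ✓
  n(1-p̂) = 100 ≥ 10 ✓

The sample is large enough, so use a z-interval (normal approximation) for the proportion.

For 90% confidence, z* = 1.645 (from standard normal table)

Standard error: SE = √(p̂(1-p̂)/n) = √(0.500000×0.500000/200) = 0.03535534

Margin of error: E = z* × SE = 1.645 × 0.03535534 = 0.058160

Z-interval: p̂ ± E = 0.500000 ± 0.058160 = (0.441840, 0.558160)

Rounded to 4 decimal places:

(0.4418, 0.5582)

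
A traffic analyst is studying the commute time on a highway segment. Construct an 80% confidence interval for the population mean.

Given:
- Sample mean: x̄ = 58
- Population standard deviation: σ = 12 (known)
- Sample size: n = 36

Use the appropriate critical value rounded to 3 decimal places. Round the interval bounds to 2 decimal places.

The population standard deviation σ is known, so use a z-interval (standard normal critical value).

For 80% confidence, z* = 1.282 (from standard normal table)

Standard error: SE = σ/√n = 12/√36 = 2.000000

Margin of error: E = z* × SE = 1.282 × 2.000000 = 2.5640

Z-interval: x̄ ± E = 58 ± 2.5640 = (55.4360, 60.5640)

Rounded to 2 decimal places:

(55.44, 60.56)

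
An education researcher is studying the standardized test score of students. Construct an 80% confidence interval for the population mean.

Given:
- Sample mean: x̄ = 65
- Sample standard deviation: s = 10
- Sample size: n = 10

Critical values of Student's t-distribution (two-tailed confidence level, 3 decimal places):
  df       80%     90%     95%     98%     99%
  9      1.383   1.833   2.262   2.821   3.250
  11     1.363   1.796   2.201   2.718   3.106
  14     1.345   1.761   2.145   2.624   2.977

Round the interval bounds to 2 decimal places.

The population standard deviation σ is unknown (only the sample standard deviation s is given), so use a t-interval with df = n - 1 = 10 - 1 = 9.

For 80% confidence with df = 9, t* = 1.383 (from t-table)

Standard error: SE = s/√n = 10/√10 = 3.162278

Margin of error: E = t* × SE = 1.383 × 3.162278 = 4.3734

T-interval: x̄ ± E = 65 ± 4.3734 = (60.6266, 69.3734)

Rounded to 2 decimal places:

(60.63, 69.37)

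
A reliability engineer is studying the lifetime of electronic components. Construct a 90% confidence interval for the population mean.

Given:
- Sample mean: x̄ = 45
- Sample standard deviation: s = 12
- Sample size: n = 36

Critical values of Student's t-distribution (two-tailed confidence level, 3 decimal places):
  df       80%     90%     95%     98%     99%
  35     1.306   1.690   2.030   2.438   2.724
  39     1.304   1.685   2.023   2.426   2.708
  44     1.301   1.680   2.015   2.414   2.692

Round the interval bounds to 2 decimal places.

The population standard deviation σ is unknown (only the sample standard deviation s is given), so use a t-interval with df = n - 1 = 36 - 1 = 35.

For 90% confidence with df = 35, t* = 1.690 (from t-table)

Standard error: SE = s/√n = 12/√36 = 2.000000

Margin of error: E = t* × SE = 1.690 × 2.000000 = 3.3800

T-interval: x̄ ± E = 45 ± 3.3800 = (41.6200, 48.3800)

Rounded to 2 decimal places:

(41.62, 48.38)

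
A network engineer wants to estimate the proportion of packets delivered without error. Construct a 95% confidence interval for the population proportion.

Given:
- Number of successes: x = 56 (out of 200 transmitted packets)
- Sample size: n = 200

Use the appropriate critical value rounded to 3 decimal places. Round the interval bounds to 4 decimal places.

Sample proportion: p̂ = 56/200 = 0.280000

Check conditions for normal approximation:
  np̂ = 56 ≥ 10 ✓
  n(1-p̂) = 144 ≥ 10 ✓

The sample is large enough, so use a z-interval (normal approximation) for the proportion.

For 95% confidence, z* = 1.96 (from standard normal table)

Standard error: SE = √(p̂(1-p̂)/n) = √(0.280000×0.720000/200) = 0.03174902

Margin of error: E = z* × SE = 1.96 × 0.03174902 = 0.062228

Z-interval: p̂ ± E = 0.280000 ± 0.062228 = (0.217772, 0.342228)

Rounded to 4 decimal places:

(0.2178, 0.3422)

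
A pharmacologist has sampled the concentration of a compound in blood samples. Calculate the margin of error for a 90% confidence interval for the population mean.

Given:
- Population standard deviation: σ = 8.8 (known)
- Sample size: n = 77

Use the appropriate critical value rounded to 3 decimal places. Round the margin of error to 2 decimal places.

The population standard deviation σ is known, so use the z-interval margin of error formula.

For 90% confidence, z* = 1.645 (from standard normal table)

Margin of error formula for z-interval: E = z* × σ/√n

E = 1.645 × 8.8/√77
  = 1.645 × 1.002853
  = 1.6497

Rounded to 2 decimal places:

1.65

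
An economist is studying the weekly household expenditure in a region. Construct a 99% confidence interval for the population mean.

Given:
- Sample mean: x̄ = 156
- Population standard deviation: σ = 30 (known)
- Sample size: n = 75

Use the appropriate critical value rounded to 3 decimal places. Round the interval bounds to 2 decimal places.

The population standard deviation σ is known, so use a z-interval (standard normal critical value).

For 99% confidence, z* = 2.576 (from standard normal table)

Standard error: SE = σ/√n = 30/√75 = 3.464102

Margin of error: E = z* × SE = 2.576 × 3.464102 = 8.9235

Z-interval: x̄ ± E = 156 ± 8.9235 = (147.0765, 164.9235)

Rounded to 2 decimal places:

(147.08, 164.92)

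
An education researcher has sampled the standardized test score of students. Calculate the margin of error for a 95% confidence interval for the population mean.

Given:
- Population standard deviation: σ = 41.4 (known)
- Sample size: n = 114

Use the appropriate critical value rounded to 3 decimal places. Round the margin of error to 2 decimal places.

The population standard deviation σ is known, so use the z-interval margin of error formula.

For 95% confidence, z* = 1.96 (from standard normal table)

Margin of error formula for z-interval: E = z* × σ/√n

E = 1.96 × 41.4/√114
  = 1.96 × 3.877465
  = 7.5998

Rounded to 2 decimal places:

7.60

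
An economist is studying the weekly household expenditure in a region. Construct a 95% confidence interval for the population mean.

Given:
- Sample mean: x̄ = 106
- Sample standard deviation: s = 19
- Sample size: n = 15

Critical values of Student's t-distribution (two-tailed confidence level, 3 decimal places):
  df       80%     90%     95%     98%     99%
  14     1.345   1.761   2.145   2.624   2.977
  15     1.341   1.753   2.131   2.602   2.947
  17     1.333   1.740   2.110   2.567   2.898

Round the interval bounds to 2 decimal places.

The population standard deviation σ is unknown (only the sample standard deviation s is given), so use a t-interval with df = n - 1 = 15 - 1 = 14.

For 95% confidence with df = 14, t* = 2.145 (from t-table)

Standard error: SE = s/√n = 19/√15 = 4.905779

Margin of error: E = t* × SE = 2.145 × 4.905779 = 10.5229

T-interval: x̄ ± E = 106 ± 10.5229 = (95.4771, 116.5229)

Rounded to 2 decimal places:

(95.48, 116.52)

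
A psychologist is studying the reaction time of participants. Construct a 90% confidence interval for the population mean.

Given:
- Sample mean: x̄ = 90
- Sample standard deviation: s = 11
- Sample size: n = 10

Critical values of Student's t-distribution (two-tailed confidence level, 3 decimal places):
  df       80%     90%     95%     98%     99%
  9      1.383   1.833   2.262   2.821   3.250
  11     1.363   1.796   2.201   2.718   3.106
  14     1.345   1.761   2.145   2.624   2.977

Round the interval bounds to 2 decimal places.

The population standard deviation σ is unknown (only the sample standard deviation s is given), so use a t-interval with df = n - 1 = 10 - 1 = 9.

For 90% confidence with df = 9, t* = 1.833 (from t-table)

Standard error: SE = s/√n = 11/√10 = 3.478505

Margin of error: E = t* × SE = 1.833 × 3.478505 = 6.3761

T-interval: x̄ ± E = 90 ± 6.3761 = (83.6239, 96.3761)

Rounded to 2 decimal places:

(83.62, 96.38)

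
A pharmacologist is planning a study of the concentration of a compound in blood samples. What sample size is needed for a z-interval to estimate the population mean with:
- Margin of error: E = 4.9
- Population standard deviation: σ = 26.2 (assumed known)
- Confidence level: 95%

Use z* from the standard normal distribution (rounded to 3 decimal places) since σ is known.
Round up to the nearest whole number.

Using z* since population σ is known (z-interval formula).

For 95% confidence, z* = 1.96 (from standard normal table)

Sample size formula for z-interval: n = (z*σ/E)²

n = (1.96 × 26.2 / 4.9)²
  = (10.480000)²
  = 109.8304

Round up to the nearest whole number: n = 110

110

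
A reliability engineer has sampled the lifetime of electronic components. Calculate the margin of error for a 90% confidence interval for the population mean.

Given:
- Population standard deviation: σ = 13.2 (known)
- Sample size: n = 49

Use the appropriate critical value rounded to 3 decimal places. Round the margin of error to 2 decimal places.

The population standard deviation σ is known, so use the z-interval margin of error formula.

For 90% confidence, z* = 1.645 (from standard normal table)

Margin of error formula for z-interval: E = z* × σ/√n

E = 1.645 × 13.2/√49
  = 1.645 × 1.885714
  = 3.1020

Rounded to 2 decimal places:

3.10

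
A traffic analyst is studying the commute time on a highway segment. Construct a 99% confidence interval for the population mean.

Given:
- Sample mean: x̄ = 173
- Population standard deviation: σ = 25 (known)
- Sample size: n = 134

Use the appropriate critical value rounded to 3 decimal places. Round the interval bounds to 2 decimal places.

The population standard deviation σ is known, so use a z-interval (standard normal critical value).

For 99% confidence, z* = 2.576 (from standard normal table)

Standard error: SE = σ/√n = 25/√134 = 2.159671

Margin of error: E = z* × SE = 2.576 × 2.159671 = 5.5633

Z-interval: x̄ ± E = 173 ± 5.5633 = (167.4367, 178.5633)

Rounded to 2 decimal places:

(167.44, 178.56)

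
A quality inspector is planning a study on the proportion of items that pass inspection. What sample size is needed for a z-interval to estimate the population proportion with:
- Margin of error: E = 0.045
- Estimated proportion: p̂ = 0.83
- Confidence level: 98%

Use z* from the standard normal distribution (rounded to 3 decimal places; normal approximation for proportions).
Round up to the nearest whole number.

Using z* for proportion z-interval (normal approximation).

For 98% confidence, z* = 2.326 (from standard normal table)

Sample size formula for proportion z-interval: n = z*²p̂(1-p̂)/E²

n = 2.326² × 0.83 × 0.17 / 0.045²
  = 5.410276 × 0.1411 / 0.002025
  = 376.9827

Round up to the nearest whole number: n = 377

377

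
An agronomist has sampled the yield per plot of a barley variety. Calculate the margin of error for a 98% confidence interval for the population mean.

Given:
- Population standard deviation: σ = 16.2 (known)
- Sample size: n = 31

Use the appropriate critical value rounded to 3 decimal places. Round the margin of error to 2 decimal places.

The population standard deviation σ is known, so use the z-interval margin of error formula.

For 98% confidence, z* = 2.326 (from standard normal table)

Margin of error formula for z-interval: E = z* × σ/√n

E = 2.326 × 16.2/√31
  = 2.326 × 2.909606
  = 6.7677

Rounded to 2 decimal places:

6.77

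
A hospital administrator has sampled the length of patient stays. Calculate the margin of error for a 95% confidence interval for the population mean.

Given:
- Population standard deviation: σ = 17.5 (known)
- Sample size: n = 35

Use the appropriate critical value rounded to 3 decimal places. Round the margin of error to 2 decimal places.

The population standard deviation σ is known, so use the z-interval margin of error formula.

For 95% confidence, z* = 1.96 (from standard normal table)

Margin of error formula for z-interval: E = z* × σ/√n

E = 1.96 × 17.5/√35
  = 1.96 × 2.958040
  = 5.7978

Rounded to 2 decimal places:

5.80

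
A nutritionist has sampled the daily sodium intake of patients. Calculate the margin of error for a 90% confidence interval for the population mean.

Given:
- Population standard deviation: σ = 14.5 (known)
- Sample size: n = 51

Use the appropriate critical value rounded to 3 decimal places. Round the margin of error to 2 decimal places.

The population standard deviation σ is known, so use the z-interval margin of error formula.

For 90% confidence, z* = 1.645 (from standard normal table)

Margin of error formula for z-interval: E = z* × σ/√n

E = 1.645 × 14.5/√51
  = 1.645 × 2.030406
  = 3.3400

Rounded to 2 decimal places:

3.34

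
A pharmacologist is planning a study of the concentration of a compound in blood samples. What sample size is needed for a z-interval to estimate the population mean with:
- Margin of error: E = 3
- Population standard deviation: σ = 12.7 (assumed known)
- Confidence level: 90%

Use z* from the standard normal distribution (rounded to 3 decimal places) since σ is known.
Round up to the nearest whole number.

Using z* since population σ is known (z-interval formula).

For 90% confidence, z* = 1.645 (from standard normal table)

Sample size formula for z-interval: n = (z*σ/E)²

n = (1.645 × 12.7 / 3)²
  = (6.963833)²
  = 48.4950

Round up to the nearest whole number: n = 49

49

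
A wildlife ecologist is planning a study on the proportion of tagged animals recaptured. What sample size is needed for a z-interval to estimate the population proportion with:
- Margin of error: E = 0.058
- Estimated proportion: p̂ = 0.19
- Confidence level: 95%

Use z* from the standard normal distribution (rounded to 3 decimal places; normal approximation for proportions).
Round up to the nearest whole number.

Using z* for proportion z-interval (normal approximation).

For 95% confidence, z* = 1.96 (from standard normal table)

Sample size formula for proportion z-interval: n = z*²p̂(1-p̂)/E²

n = 1.96² × 0.19 × 0.81 / 0.058²
  = 3.8416 × 0.1539 / 0.003364
  = 175.7498

Round up to the nearest whole number: n = 176

176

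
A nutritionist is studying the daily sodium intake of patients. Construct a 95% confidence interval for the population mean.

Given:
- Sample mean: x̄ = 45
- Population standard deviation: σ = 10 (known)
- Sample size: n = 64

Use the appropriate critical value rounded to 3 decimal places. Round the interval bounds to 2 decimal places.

The population standard deviation σ is known, so use a z-interval (standard normal critical value).

For 95% confidence, z* = 1.96 (from standard normal table)

Standard error: SE = σ/√n = 10/√64 = 1.250000

Margin of error: E = z* × SE = 1.96 × 1.250000 = 2.4500

Z-interval: x̄ ± E = 45 ± 2.4500 = (42.5500, 47.4500)

Rounded to 2 decimal places:

(42.55, 47.45)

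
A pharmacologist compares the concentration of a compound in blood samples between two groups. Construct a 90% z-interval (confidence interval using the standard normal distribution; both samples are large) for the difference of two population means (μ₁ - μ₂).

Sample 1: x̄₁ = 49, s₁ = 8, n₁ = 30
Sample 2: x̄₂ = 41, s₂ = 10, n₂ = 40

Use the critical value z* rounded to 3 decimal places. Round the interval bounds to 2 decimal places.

Both samples are large (n₁ = 30 ≥ 30, n₂ = 40 ≥ 30), so a z-interval for the difference of means applies.

Point estimate: x̄₁ - x̄₂ = 49 - 41 = 8

Standard error: SE = √(s₁²/n₁ + s₂²/n₂)
= √(8²/30 + 10²/40)
= √(2.133333 + 2.500000)
= 2.152518

For 90% confidence, z* = 1.645 (from standard normal table)
Margin of error: E = z* × SE = 1.645 × 2.152518 = 3.5409

Z-interval: (x̄₁ - x̄₂) ± E = 8 ± 3.5409 = (4.4591, 11.5409)

Rounded to 2 decimal places:

(4.46, 11.54)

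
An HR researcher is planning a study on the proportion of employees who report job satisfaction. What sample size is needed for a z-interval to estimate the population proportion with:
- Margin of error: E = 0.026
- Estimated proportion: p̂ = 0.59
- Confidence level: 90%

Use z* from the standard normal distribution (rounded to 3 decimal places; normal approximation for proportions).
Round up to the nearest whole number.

Using z* for proportion z-interval (normal approximation).

For 90% confidence, z* = 1.645 (from standard normal table)

Sample size formula for proportion z-interval: n = z*²p̂(1-p̂)/E²

n = 1.645² × 0.59 × 0.41 / 0.026²
  = 2.706025 × 0.2419 / 0.000676
  = 968.3246

Round up to the nearest whole number: n = 969

969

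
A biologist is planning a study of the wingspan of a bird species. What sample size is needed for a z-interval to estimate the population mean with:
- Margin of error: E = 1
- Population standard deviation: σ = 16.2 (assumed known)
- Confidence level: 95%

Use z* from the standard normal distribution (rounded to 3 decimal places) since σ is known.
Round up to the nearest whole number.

Using z* since population σ is known (z-interval formula).

For 95% confidence, z* = 1.96 (from standard normal table)

Sample size formula for z-interval: n = (z*σ/E)²

n = (1.96 × 16.2 / 1)²
  = (31.752000)²
  = 1008.1895

Round up to the nearest whole number: n = 1009

1009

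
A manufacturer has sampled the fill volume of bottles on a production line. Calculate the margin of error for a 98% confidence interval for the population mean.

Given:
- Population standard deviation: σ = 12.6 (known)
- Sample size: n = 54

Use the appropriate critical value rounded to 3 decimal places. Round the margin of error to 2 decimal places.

The population standard deviation σ is known, so use the z-interval margin of error formula.

For 98% confidence, z* = 2.326 (from standard normal table)

Margin of error formula for z-interval: E = z* × σ/√n

E = 2.326 × 12.6/√54
  = 2.326 × 1.714643
  = 3.9883

Rounded to 2 decimal places:

3.99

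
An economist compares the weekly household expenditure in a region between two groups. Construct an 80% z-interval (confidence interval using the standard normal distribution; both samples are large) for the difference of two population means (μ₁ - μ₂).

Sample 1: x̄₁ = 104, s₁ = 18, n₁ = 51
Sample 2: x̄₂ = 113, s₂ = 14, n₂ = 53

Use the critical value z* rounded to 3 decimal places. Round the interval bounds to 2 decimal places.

Both samples are large (n₁ = 51 ≥ 30, n₂ = 53 ≥ 30), so a z-interval for the difference of means applies.

Point estimate: x̄₁ - x̄₂ = 104 - 113 = -9

Standard error: SE = √(s₁²/n₁ + s₂²/n₂)
= √(18²/51 + 14²/53)
= √(6.352941 + 3.698113)
= 3.170340

For 80% confidence, z* = 1.282 (from standard normal table)
Margin of error: E = z* × SE = 1.282 × 3.170340 = 4.0644

Z-interval: (x̄₁ - x̄₂) ± E = -9 ± 4.0644 = (-13.0644, -4.9356)

Rounded to 2 decimal places:

(-13.06, -4.94)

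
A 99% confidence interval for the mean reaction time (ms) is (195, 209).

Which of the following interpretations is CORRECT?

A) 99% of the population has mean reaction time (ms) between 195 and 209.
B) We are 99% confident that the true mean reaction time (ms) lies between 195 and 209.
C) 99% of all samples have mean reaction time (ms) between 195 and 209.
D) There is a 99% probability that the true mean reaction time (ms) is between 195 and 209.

A confidence interval represents our confidence in the procedure, not a probability statement about the parameter.

Key concept: If we repeated this sampling process many times and computed a 99% CI each time, about 99% of those intervals would contain the true population parameter.

For this specific interval (195, 209):
- Midpoint (point estimate): 202
- Margin of error: 7

The correct interpretation is the one stating confidence that the true parameter lies in the interval — option B.

B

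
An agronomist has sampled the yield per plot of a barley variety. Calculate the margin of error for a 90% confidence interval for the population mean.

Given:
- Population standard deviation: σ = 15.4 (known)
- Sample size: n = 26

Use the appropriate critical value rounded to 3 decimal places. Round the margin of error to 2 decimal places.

The population standard deviation σ is known, so use the z-interval margin of error formula.

For 90% confidence, z* = 1.645 (from standard normal table)

Margin of error formula for z-interval: E = z* × σ/√n

E = 1.645 × 15.4/√26
  = 1.645 × 3.020188
  = 4.9682

Rounded to 2 decimal places:

4.97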